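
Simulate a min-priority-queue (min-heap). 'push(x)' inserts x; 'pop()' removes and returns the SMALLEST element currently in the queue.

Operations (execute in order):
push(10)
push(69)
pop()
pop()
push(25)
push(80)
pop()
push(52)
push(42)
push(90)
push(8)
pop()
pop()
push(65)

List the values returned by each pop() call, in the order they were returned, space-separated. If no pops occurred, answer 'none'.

push(10): heap contents = [10]
push(69): heap contents = [10, 69]
pop() → 10: heap contents = [69]
pop() → 69: heap contents = []
push(25): heap contents = [25]
push(80): heap contents = [25, 80]
pop() → 25: heap contents = [80]
push(52): heap contents = [52, 80]
push(42): heap contents = [42, 52, 80]
push(90): heap contents = [42, 52, 80, 90]
push(8): heap contents = [8, 42, 52, 80, 90]
pop() → 8: heap contents = [42, 52, 80, 90]
pop() → 42: heap contents = [52, 80, 90]
push(65): heap contents = [52, 65, 80, 90]

Answer: 10 69 25 8 42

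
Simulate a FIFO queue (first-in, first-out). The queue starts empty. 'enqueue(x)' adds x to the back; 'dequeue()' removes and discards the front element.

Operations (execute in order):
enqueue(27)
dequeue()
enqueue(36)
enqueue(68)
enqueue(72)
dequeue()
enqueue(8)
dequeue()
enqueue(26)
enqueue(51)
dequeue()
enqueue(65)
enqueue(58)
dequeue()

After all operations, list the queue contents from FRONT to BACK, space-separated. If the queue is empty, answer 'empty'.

enqueue(27): [27]
dequeue(): []
enqueue(36): [36]
enqueue(68): [36, 68]
enqueue(72): [36, 68, 72]
dequeue(): [68, 72]
enqueue(8): [68, 72, 8]
dequeue(): [72, 8]
enqueue(26): [72, 8, 26]
enqueue(51): [72, 8, 26, 51]
dequeue(): [8, 26, 51]
enqueue(65): [8, 26, 51, 65]
enqueue(58): [8, 26, 51, 65, 58]
dequeue(): [26, 51, 65, 58]

Answer: 26 51 65 58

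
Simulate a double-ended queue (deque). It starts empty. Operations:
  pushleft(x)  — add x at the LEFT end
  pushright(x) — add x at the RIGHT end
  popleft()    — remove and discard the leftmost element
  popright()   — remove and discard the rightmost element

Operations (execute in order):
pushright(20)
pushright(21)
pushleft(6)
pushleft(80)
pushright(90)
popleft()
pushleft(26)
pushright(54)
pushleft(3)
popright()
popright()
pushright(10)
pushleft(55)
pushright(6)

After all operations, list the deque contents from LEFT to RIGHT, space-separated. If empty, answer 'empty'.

Answer: 55 3 26 6 20 21 10 6

Derivation:
pushright(20): [20]
pushright(21): [20, 21]
pushleft(6): [6, 20, 21]
pushleft(80): [80, 6, 20, 21]
pushright(90): [80, 6, 20, 21, 90]
popleft(): [6, 20, 21, 90]
pushleft(26): [26, 6, 20, 21, 90]
pushright(54): [26, 6, 20, 21, 90, 54]
pushleft(3): [3, 26, 6, 20, 21, 90, 54]
popright(): [3, 26, 6, 20, 21, 90]
popright(): [3, 26, 6, 20, 21]
pushright(10): [3, 26, 6, 20, 21, 10]
pushleft(55): [55, 3, 26, 6, 20, 21, 10]
pushright(6): [55, 3, 26, 6, 20, 21, 10, 6]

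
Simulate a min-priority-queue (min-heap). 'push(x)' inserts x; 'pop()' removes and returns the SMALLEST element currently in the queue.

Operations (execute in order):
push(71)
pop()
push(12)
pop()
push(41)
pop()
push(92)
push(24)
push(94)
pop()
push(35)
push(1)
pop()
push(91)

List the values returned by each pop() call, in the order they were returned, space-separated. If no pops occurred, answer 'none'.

Answer: 71 12 41 24 1

Derivation:
push(71): heap contents = [71]
pop() → 71: heap contents = []
push(12): heap contents = [12]
pop() → 12: heap contents = []
push(41): heap contents = [41]
pop() → 41: heap contents = []
push(92): heap contents = [92]
push(24): heap contents = [24, 92]
push(94): heap contents = [24, 92, 94]
pop() → 24: heap contents = [92, 94]
push(35): heap contents = [35, 92, 94]
push(1): heap contents = [1, 35, 92, 94]
pop() → 1: heap contents = [35, 92, 94]
push(91): heap contents = [35, 91, 92, 94]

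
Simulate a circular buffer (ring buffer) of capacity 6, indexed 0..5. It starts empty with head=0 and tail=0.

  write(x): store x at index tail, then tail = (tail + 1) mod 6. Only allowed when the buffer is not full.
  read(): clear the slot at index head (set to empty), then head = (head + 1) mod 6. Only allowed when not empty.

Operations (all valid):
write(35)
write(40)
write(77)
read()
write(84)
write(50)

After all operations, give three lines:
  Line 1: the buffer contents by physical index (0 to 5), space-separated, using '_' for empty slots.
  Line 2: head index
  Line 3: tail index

write(35): buf=[35 _ _ _ _ _], head=0, tail=1, size=1
write(40): buf=[35 40 _ _ _ _], head=0, tail=2, size=2
write(77): buf=[35 40 77 _ _ _], head=0, tail=3, size=3
read(): buf=[_ 40 77 _ _ _], head=1, tail=3, size=2
write(84): buf=[_ 40 77 84 _ _], head=1, tail=4, size=3
write(50): buf=[_ 40 77 84 50 _], head=1, tail=5, size=4

Answer: _ 40 77 84 50 _
1
5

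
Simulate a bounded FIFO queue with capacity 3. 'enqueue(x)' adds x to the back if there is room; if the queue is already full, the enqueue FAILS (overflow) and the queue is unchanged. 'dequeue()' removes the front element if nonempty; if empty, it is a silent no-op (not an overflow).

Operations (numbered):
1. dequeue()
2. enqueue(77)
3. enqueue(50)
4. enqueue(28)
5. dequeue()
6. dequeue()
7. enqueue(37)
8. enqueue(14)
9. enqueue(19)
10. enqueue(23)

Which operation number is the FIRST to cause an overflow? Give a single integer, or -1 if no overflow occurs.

1. dequeue(): empty, no-op, size=0
2. enqueue(77): size=1
3. enqueue(50): size=2
4. enqueue(28): size=3
5. dequeue(): size=2
6. dequeue(): size=1
7. enqueue(37): size=2
8. enqueue(14): size=3
9. enqueue(19): size=3=cap → OVERFLOW (fail)
10. enqueue(23): size=3=cap → OVERFLOW (fail)

Answer: 9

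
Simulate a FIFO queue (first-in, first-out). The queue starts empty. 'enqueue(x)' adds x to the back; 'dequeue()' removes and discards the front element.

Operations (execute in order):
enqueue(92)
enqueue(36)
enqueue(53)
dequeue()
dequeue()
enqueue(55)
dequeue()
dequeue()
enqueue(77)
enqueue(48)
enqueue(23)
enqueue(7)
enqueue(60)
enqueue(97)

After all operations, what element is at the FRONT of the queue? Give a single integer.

Answer: 77

Derivation:
enqueue(92): queue = [92]
enqueue(36): queue = [92, 36]
enqueue(53): queue = [92, 36, 53]
dequeue(): queue = [36, 53]
dequeue(): queue = [53]
enqueue(55): queue = [53, 55]
dequeue(): queue = [55]
dequeue(): queue = []
enqueue(77): queue = [77]
enqueue(48): queue = [77, 48]
enqueue(23): queue = [77, 48, 23]
enqueue(7): queue = [77, 48, 23, 7]
enqueue(60): queue = [77, 48, 23, 7, 60]
enqueue(97): queue = [77, 48, 23, 7, 60, 97]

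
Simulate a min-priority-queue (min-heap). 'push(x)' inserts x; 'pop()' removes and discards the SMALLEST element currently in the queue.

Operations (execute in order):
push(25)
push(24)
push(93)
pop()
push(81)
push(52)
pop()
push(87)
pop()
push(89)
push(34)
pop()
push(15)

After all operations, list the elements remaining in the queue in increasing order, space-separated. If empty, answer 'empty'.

push(25): heap contents = [25]
push(24): heap contents = [24, 25]
push(93): heap contents = [24, 25, 93]
pop() → 24: heap contents = [25, 93]
push(81): heap contents = [25, 81, 93]
push(52): heap contents = [25, 52, 81, 93]
pop() → 25: heap contents = [52, 81, 93]
push(87): heap contents = [52, 81, 87, 93]
pop() → 52: heap contents = [81, 87, 93]
push(89): heap contents = [81, 87, 89, 93]
push(34): heap contents = [34, 81, 87, 89, 93]
pop() → 34: heap contents = [81, 87, 89, 93]
push(15): heap contents = [15, 81, 87, 89, 93]

Answer: 15 81 87 89 93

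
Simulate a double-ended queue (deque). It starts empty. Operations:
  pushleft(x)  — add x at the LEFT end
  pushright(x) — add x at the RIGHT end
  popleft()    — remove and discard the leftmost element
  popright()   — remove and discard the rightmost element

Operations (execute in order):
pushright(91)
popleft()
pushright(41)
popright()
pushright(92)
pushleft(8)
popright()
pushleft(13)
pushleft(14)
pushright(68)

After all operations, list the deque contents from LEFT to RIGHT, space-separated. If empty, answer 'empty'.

pushright(91): [91]
popleft(): []
pushright(41): [41]
popright(): []
pushright(92): [92]
pushleft(8): [8, 92]
popright(): [8]
pushleft(13): [13, 8]
pushleft(14): [14, 13, 8]
pushright(68): [14, 13, 8, 68]

Answer: 14 13 8 68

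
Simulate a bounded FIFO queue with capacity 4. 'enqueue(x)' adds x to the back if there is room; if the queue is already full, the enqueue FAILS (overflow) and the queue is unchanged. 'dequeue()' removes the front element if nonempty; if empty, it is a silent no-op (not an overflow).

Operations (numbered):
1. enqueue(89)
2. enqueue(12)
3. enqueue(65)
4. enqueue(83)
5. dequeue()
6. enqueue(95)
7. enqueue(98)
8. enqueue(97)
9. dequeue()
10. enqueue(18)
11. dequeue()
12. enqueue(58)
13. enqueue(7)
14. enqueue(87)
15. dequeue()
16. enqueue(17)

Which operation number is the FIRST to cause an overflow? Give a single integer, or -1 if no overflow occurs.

Answer: 7

Derivation:
1. enqueue(89): size=1
2. enqueue(12): size=2
3. enqueue(65): size=3
4. enqueue(83): size=4
5. dequeue(): size=3
6. enqueue(95): size=4
7. enqueue(98): size=4=cap → OVERFLOW (fail)
8. enqueue(97): size=4=cap → OVERFLOW (fail)
9. dequeue(): size=3
10. enqueue(18): size=4
11. dequeue(): size=3
12. enqueue(58): size=4
13. enqueue(7): size=4=cap → OVERFLOW (fail)
14. enqueue(87): size=4=cap → OVERFLOW (fail)
15. dequeue(): size=3
16. enqueue(17): size=4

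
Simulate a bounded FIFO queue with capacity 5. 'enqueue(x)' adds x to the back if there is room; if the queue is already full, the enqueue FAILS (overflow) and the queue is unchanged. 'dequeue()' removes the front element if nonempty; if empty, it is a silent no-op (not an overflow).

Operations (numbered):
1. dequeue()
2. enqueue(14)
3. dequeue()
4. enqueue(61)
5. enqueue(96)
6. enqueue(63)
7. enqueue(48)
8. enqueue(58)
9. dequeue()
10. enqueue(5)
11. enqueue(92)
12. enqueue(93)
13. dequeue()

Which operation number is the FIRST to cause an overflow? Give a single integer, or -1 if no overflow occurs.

1. dequeue(): empty, no-op, size=0
2. enqueue(14): size=1
3. dequeue(): size=0
4. enqueue(61): size=1
5. enqueue(96): size=2
6. enqueue(63): size=3
7. enqueue(48): size=4
8. enqueue(58): size=5
9. dequeue(): size=4
10. enqueue(5): size=5
11. enqueue(92): size=5=cap → OVERFLOW (fail)
12. enqueue(93): size=5=cap → OVERFLOW (fail)
13. dequeue(): size=4

Answer: 11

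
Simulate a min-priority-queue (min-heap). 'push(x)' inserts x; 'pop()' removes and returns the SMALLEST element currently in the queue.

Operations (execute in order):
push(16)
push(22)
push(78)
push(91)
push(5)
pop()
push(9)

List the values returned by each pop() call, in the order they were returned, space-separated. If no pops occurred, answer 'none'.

push(16): heap contents = [16]
push(22): heap contents = [16, 22]
push(78): heap contents = [16, 22, 78]
push(91): heap contents = [16, 22, 78, 91]
push(5): heap contents = [5, 16, 22, 78, 91]
pop() → 5: heap contents = [16, 22, 78, 91]
push(9): heap contents = [9, 16, 22, 78, 91]

Answer: 5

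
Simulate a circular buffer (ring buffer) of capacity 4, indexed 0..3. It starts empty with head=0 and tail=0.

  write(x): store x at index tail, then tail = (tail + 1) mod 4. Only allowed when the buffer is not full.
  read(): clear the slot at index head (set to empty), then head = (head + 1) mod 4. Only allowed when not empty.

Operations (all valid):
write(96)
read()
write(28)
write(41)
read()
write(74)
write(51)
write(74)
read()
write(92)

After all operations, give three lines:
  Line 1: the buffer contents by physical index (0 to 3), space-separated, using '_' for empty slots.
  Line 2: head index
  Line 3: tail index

Answer: 51 74 92 74
3
3

Derivation:
write(96): buf=[96 _ _ _], head=0, tail=1, size=1
read(): buf=[_ _ _ _], head=1, tail=1, size=0
write(28): buf=[_ 28 _ _], head=1, tail=2, size=1
write(41): buf=[_ 28 41 _], head=1, tail=3, size=2
read(): buf=[_ _ 41 _], head=2, tail=3, size=1
write(74): buf=[_ _ 41 74], head=2, tail=0, size=2
write(51): buf=[51 _ 41 74], head=2, tail=1, size=3
write(74): buf=[51 74 41 74], head=2, tail=2, size=4
read(): buf=[51 74 _ 74], head=3, tail=2, size=3
write(92): buf=[51 74 92 74], head=3, tail=3, size=4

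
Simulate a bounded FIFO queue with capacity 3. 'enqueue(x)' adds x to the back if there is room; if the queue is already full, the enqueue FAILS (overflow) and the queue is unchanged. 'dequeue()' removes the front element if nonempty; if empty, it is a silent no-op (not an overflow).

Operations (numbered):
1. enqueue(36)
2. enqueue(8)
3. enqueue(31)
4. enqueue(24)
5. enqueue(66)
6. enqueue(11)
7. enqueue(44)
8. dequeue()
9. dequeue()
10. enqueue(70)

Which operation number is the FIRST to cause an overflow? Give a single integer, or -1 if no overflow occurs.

1. enqueue(36): size=1
2. enqueue(8): size=2
3. enqueue(31): size=3
4. enqueue(24): size=3=cap → OVERFLOW (fail)
5. enqueue(66): size=3=cap → OVERFLOW (fail)
6. enqueue(11): size=3=cap → OVERFLOW (fail)
7. enqueue(44): size=3=cap → OVERFLOW (fail)
8. dequeue(): size=2
9. dequeue(): size=1
10. enqueue(70): size=2

Answer: 4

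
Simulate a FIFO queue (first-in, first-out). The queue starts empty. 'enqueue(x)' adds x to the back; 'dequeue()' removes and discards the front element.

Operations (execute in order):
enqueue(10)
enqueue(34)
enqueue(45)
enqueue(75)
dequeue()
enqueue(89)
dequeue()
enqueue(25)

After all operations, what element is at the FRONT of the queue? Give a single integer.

Answer: 45

Derivation:
enqueue(10): queue = [10]
enqueue(34): queue = [10, 34]
enqueue(45): queue = [10, 34, 45]
enqueue(75): queue = [10, 34, 45, 75]
dequeue(): queue = [34, 45, 75]
enqueue(89): queue = [34, 45, 75, 89]
dequeue(): queue = [45, 75, 89]
enqueue(25): queue = [45, 75, 89, 25]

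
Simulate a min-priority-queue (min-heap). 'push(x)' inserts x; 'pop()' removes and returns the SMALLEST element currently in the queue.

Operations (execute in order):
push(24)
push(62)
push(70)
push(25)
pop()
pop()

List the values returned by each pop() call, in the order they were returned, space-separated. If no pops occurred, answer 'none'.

Answer: 24 25

Derivation:
push(24): heap contents = [24]
push(62): heap contents = [24, 62]
push(70): heap contents = [24, 62, 70]
push(25): heap contents = [24, 25, 62, 70]
pop() → 24: heap contents = [25, 62, 70]
pop() → 25: heap contents = [62, 70]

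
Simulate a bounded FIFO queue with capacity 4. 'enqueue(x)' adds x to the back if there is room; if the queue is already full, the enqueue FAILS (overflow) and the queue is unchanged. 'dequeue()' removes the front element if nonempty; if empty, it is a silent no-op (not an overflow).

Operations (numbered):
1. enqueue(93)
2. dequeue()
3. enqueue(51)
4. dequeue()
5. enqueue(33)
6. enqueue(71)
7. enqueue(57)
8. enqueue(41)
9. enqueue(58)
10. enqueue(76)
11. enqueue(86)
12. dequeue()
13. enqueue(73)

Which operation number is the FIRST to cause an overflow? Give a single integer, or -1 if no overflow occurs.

1. enqueue(93): size=1
2. dequeue(): size=0
3. enqueue(51): size=1
4. dequeue(): size=0
5. enqueue(33): size=1
6. enqueue(71): size=2
7. enqueue(57): size=3
8. enqueue(41): size=4
9. enqueue(58): size=4=cap → OVERFLOW (fail)
10. enqueue(76): size=4=cap → OVERFLOW (fail)
11. enqueue(86): size=4=cap → OVERFLOW (fail)
12. dequeue(): size=3
13. enqueue(73): size=4

Answer: 9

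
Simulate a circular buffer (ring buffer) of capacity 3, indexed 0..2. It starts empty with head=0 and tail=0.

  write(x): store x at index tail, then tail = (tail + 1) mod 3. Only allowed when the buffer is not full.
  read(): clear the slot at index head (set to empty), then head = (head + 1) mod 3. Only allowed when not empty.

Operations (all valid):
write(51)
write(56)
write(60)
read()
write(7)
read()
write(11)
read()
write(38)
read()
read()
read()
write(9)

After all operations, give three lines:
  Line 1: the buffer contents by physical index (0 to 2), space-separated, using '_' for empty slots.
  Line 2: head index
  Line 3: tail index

Answer: 9 _ _
0
1

Derivation:
write(51): buf=[51 _ _], head=0, tail=1, size=1
write(56): buf=[51 56 _], head=0, tail=2, size=2
write(60): buf=[51 56 60], head=0, tail=0, size=3
read(): buf=[_ 56 60], head=1, tail=0, size=2
write(7): buf=[7 56 60], head=1, tail=1, size=3
read(): buf=[7 _ 60], head=2, tail=1, size=2
write(11): buf=[7 11 60], head=2, tail=2, size=3
read(): buf=[7 11 _], head=0, tail=2, size=2
write(38): buf=[7 11 38], head=0, tail=0, size=3
read(): buf=[_ 11 38], head=1, tail=0, size=2
read(): buf=[_ _ 38], head=2, tail=0, size=1
read(): buf=[_ _ _], head=0, tail=0, size=0
write(9): buf=[9 _ _], head=0, tail=1, size=1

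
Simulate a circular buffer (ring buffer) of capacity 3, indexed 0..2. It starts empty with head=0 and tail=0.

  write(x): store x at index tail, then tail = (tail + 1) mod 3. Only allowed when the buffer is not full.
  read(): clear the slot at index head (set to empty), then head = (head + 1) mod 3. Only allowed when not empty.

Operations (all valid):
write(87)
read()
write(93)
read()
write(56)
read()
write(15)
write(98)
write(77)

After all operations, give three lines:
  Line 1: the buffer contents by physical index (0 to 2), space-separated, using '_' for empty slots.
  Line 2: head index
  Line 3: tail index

Answer: 15 98 77
0
0

Derivation:
write(87): buf=[87 _ _], head=0, tail=1, size=1
read(): buf=[_ _ _], head=1, tail=1, size=0
write(93): buf=[_ 93 _], head=1, tail=2, size=1
read(): buf=[_ _ _], head=2, tail=2, size=0
write(56): buf=[_ _ 56], head=2, tail=0, size=1
read(): buf=[_ _ _], head=0, tail=0, size=0
write(15): buf=[15 _ _], head=0, tail=1, size=1
write(98): buf=[15 98 _], head=0, tail=2, size=2
write(77): buf=[15 98 77], head=0, tail=0, size=3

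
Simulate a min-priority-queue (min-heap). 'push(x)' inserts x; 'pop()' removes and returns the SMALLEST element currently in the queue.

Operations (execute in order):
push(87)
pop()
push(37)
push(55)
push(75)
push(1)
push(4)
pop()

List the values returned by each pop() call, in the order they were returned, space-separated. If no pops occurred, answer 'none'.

push(87): heap contents = [87]
pop() → 87: heap contents = []
push(37): heap contents = [37]
push(55): heap contents = [37, 55]
push(75): heap contents = [37, 55, 75]
push(1): heap contents = [1, 37, 55, 75]
push(4): heap contents = [1, 4, 37, 55, 75]
pop() → 1: heap contents = [4, 37, 55, 75]

Answer: 87 1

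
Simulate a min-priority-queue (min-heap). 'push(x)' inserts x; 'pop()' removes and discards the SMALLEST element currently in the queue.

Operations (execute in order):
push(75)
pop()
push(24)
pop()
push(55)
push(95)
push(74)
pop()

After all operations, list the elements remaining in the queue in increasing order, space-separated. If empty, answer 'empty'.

Answer: 74 95

Derivation:
push(75): heap contents = [75]
pop() → 75: heap contents = []
push(24): heap contents = [24]
pop() → 24: heap contents = []
push(55): heap contents = [55]
push(95): heap contents = [55, 95]
push(74): heap contents = [55, 74, 95]
pop() → 55: heap contents = [74, 95]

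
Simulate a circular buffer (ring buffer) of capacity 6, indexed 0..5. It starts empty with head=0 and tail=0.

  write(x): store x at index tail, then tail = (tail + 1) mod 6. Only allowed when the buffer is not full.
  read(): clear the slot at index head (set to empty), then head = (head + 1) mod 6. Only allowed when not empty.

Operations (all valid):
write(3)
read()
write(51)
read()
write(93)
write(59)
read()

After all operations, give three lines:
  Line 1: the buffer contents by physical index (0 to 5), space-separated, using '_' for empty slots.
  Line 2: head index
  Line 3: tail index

write(3): buf=[3 _ _ _ _ _], head=0, tail=1, size=1
read(): buf=[_ _ _ _ _ _], head=1, tail=1, size=0
write(51): buf=[_ 51 _ _ _ _], head=1, tail=2, size=1
read(): buf=[_ _ _ _ _ _], head=2, tail=2, size=0
write(93): buf=[_ _ 93 _ _ _], head=2, tail=3, size=1
write(59): buf=[_ _ 93 59 _ _], head=2, tail=4, size=2
read(): buf=[_ _ _ 59 _ _], head=3, tail=4, size=1

Answer: _ _ _ 59 _ _
3
4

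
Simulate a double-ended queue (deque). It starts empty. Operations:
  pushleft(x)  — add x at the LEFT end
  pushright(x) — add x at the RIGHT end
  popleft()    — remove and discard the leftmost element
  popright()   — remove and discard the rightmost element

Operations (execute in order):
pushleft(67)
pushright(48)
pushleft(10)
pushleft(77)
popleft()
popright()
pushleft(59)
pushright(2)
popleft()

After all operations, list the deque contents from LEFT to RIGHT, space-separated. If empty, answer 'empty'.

pushleft(67): [67]
pushright(48): [67, 48]
pushleft(10): [10, 67, 48]
pushleft(77): [77, 10, 67, 48]
popleft(): [10, 67, 48]
popright(): [10, 67]
pushleft(59): [59, 10, 67]
pushright(2): [59, 10, 67, 2]
popleft(): [10, 67, 2]

Answer: 10 67 2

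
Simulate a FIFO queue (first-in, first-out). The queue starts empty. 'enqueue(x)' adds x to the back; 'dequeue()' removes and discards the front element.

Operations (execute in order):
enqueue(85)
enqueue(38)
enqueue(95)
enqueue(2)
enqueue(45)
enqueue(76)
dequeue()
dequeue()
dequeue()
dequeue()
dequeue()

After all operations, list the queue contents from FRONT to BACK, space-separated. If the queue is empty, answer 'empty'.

Answer: 76

Derivation:
enqueue(85): [85]
enqueue(38): [85, 38]
enqueue(95): [85, 38, 95]
enqueue(2): [85, 38, 95, 2]
enqueue(45): [85, 38, 95, 2, 45]
enqueue(76): [85, 38, 95, 2, 45, 76]
dequeue(): [38, 95, 2, 45, 76]
dequeue(): [95, 2, 45, 76]
dequeue(): [2, 45, 76]
dequeue(): [45, 76]
dequeue(): [76]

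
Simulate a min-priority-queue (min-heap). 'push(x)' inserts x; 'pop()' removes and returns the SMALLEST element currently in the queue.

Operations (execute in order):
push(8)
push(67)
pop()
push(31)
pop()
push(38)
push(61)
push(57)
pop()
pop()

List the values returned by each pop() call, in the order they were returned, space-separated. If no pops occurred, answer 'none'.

Answer: 8 31 38 57

Derivation:
push(8): heap contents = [8]
push(67): heap contents = [8, 67]
pop() → 8: heap contents = [67]
push(31): heap contents = [31, 67]
pop() → 31: heap contents = [67]
push(38): heap contents = [38, 67]
push(61): heap contents = [38, 61, 67]
push(57): heap contents = [38, 57, 61, 67]
pop() → 38: heap contents = [57, 61, 67]
pop() → 57: heap contents = [61, 67]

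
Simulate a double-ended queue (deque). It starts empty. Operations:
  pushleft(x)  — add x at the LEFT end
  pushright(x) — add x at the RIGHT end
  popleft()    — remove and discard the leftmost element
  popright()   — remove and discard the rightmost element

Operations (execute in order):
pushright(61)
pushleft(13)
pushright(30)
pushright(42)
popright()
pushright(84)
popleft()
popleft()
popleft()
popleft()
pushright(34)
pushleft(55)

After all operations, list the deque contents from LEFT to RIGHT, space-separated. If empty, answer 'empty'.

Answer: 55 34

Derivation:
pushright(61): [61]
pushleft(13): [13, 61]
pushright(30): [13, 61, 30]
pushright(42): [13, 61, 30, 42]
popright(): [13, 61, 30]
pushright(84): [13, 61, 30, 84]
popleft(): [61, 30, 84]
popleft(): [30, 84]
popleft(): [84]
popleft(): []
pushright(34): [34]
pushleft(55): [55, 34]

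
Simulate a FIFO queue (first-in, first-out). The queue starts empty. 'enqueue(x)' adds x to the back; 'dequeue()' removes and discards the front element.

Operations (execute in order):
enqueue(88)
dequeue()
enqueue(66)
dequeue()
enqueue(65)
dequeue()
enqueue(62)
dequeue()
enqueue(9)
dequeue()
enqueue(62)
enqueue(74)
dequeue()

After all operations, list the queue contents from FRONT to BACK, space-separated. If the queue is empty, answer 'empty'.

enqueue(88): [88]
dequeue(): []
enqueue(66): [66]
dequeue(): []
enqueue(65): [65]
dequeue(): []
enqueue(62): [62]
dequeue(): []
enqueue(9): [9]
dequeue(): []
enqueue(62): [62]
enqueue(74): [62, 74]
dequeue(): [74]

Answer: 74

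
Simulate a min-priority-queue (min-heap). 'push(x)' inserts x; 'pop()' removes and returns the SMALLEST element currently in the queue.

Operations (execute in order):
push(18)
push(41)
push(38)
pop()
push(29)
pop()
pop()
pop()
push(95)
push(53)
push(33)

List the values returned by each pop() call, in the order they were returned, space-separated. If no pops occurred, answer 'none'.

push(18): heap contents = [18]
push(41): heap contents = [18, 41]
push(38): heap contents = [18, 38, 41]
pop() → 18: heap contents = [38, 41]
push(29): heap contents = [29, 38, 41]
pop() → 29: heap contents = [38, 41]
pop() → 38: heap contents = [41]
pop() → 41: heap contents = []
push(95): heap contents = [95]
push(53): heap contents = [53, 95]
push(33): heap contents = [33, 53, 95]

Answer: 18 29 38 41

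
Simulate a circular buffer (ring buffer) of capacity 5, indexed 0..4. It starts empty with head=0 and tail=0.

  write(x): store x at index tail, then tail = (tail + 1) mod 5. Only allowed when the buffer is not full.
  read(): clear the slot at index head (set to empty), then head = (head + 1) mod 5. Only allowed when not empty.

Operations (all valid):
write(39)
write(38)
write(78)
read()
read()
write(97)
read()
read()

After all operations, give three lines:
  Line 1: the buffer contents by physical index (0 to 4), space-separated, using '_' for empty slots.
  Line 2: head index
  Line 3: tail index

write(39): buf=[39 _ _ _ _], head=0, tail=1, size=1
write(38): buf=[39 38 _ _ _], head=0, tail=2, size=2
write(78): buf=[39 38 78 _ _], head=0, tail=3, size=3
read(): buf=[_ 38 78 _ _], head=1, tail=3, size=2
read(): buf=[_ _ 78 _ _], head=2, tail=3, size=1
write(97): buf=[_ _ 78 97 _], head=2, tail=4, size=2
read(): buf=[_ _ _ 97 _], head=3, tail=4, size=1
read(): buf=[_ _ _ _ _], head=4, tail=4, size=0

Answer: _ _ _ _ _
4
4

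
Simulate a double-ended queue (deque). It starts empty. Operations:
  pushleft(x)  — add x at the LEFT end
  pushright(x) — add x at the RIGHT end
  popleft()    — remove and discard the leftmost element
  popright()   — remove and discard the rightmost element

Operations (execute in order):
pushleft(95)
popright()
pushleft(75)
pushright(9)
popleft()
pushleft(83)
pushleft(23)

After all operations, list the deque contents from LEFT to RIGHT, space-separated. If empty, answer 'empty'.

Answer: 23 83 9

Derivation:
pushleft(95): [95]
popright(): []
pushleft(75): [75]
pushright(9): [75, 9]
popleft(): [9]
pushleft(83): [83, 9]
pushleft(23): [23, 83, 9]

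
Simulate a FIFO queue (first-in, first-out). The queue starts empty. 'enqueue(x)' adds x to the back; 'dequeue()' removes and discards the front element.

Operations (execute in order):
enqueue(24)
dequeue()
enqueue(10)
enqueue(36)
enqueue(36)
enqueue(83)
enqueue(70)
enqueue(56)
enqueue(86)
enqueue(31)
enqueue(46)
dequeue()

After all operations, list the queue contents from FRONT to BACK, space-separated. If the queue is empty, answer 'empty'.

Answer: 36 36 83 70 56 86 31 46

Derivation:
enqueue(24): [24]
dequeue(): []
enqueue(10): [10]
enqueue(36): [10, 36]
enqueue(36): [10, 36, 36]
enqueue(83): [10, 36, 36, 83]
enqueue(70): [10, 36, 36, 83, 70]
enqueue(56): [10, 36, 36, 83, 70, 56]
enqueue(86): [10, 36, 36, 83, 70, 56, 86]
enqueue(31): [10, 36, 36, 83, 70, 56, 86, 31]
enqueue(46): [10, 36, 36, 83, 70, 56, 86, 31, 46]
dequeue(): [36, 36, 83, 70, 56, 86, 31, 46]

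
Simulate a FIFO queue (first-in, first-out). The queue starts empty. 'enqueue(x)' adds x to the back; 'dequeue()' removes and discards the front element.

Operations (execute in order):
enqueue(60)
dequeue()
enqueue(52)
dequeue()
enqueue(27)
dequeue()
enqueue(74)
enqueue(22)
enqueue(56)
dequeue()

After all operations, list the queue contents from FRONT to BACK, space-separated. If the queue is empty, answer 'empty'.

Answer: 22 56

Derivation:
enqueue(60): [60]
dequeue(): []
enqueue(52): [52]
dequeue(): []
enqueue(27): [27]
dequeue(): []
enqueue(74): [74]
enqueue(22): [74, 22]
enqueue(56): [74, 22, 56]
dequeue(): [22, 56]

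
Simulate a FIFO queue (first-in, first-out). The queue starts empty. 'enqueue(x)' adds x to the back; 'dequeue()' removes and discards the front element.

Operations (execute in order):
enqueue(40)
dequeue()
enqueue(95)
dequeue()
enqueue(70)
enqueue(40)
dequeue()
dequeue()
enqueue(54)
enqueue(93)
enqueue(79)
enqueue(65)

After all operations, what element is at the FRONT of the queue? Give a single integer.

Answer: 54

Derivation:
enqueue(40): queue = [40]
dequeue(): queue = []
enqueue(95): queue = [95]
dequeue(): queue = []
enqueue(70): queue = [70]
enqueue(40): queue = [70, 40]
dequeue(): queue = [40]
dequeue(): queue = []
enqueue(54): queue = [54]
enqueue(93): queue = [54, 93]
enqueue(79): queue = [54, 93, 79]
enqueue(65): queue = [54, 93, 79, 65]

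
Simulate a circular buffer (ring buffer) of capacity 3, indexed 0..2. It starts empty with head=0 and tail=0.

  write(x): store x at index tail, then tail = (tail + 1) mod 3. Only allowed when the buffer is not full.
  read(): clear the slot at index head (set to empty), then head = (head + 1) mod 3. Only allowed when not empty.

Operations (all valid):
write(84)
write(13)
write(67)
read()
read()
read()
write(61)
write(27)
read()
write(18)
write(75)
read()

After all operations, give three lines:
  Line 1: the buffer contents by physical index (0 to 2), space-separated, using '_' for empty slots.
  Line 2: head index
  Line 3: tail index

Answer: 75 _ 18
2
1

Derivation:
write(84): buf=[84 _ _], head=0, tail=1, size=1
write(13): buf=[84 13 _], head=0, tail=2, size=2
write(67): buf=[84 13 67], head=0, tail=0, size=3
read(): buf=[_ 13 67], head=1, tail=0, size=2
read(): buf=[_ _ 67], head=2, tail=0, size=1
read(): buf=[_ _ _], head=0, tail=0, size=0
write(61): buf=[61 _ _], head=0, tail=1, size=1
write(27): buf=[61 27 _], head=0, tail=2, size=2
read(): buf=[_ 27 _], head=1, tail=2, size=1
write(18): buf=[_ 27 18], head=1, tail=0, size=2
write(75): buf=[75 27 18], head=1, tail=1, size=3
read(): buf=[75 _ 18], head=2, tail=1, size=2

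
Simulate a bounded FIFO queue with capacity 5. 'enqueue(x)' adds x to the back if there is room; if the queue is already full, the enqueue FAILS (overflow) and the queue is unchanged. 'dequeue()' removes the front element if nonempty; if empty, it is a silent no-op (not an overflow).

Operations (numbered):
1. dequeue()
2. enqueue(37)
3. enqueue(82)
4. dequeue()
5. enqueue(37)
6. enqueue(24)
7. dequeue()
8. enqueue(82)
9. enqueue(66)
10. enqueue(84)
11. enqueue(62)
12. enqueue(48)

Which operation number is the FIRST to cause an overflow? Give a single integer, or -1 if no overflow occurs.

Answer: 11

Derivation:
1. dequeue(): empty, no-op, size=0
2. enqueue(37): size=1
3. enqueue(82): size=2
4. dequeue(): size=1
5. enqueue(37): size=2
6. enqueue(24): size=3
7. dequeue(): size=2
8. enqueue(82): size=3
9. enqueue(66): size=4
10. enqueue(84): size=5
11. enqueue(62): size=5=cap → OVERFLOW (fail)
12. enqueue(48): size=5=cap → OVERFLOW (fail)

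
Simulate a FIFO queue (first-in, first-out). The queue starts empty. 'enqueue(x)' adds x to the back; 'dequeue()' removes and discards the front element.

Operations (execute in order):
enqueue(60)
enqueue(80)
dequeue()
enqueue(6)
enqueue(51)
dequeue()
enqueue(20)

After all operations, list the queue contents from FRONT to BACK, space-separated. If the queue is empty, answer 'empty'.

Answer: 6 51 20

Derivation:
enqueue(60): [60]
enqueue(80): [60, 80]
dequeue(): [80]
enqueue(6): [80, 6]
enqueue(51): [80, 6, 51]
dequeue(): [6, 51]
enqueue(20): [6, 51, 20]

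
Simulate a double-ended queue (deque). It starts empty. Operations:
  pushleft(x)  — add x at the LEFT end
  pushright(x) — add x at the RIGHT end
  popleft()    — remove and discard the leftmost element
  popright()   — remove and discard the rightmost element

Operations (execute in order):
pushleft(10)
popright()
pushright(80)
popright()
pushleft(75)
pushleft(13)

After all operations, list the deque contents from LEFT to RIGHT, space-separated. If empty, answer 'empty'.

pushleft(10): [10]
popright(): []
pushright(80): [80]
popright(): []
pushleft(75): [75]
pushleft(13): [13, 75]

Answer: 13 75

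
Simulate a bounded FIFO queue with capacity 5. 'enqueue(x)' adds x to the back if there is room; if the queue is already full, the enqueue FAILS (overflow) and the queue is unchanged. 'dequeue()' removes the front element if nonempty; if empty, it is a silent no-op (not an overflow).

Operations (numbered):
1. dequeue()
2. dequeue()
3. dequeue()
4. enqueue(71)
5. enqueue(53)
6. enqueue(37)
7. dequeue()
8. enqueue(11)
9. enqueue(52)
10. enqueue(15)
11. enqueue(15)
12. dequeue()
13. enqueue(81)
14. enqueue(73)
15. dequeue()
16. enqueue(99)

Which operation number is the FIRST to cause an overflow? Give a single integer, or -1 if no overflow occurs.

Answer: 11

Derivation:
1. dequeue(): empty, no-op, size=0
2. dequeue(): empty, no-op, size=0
3. dequeue(): empty, no-op, size=0
4. enqueue(71): size=1
5. enqueue(53): size=2
6. enqueue(37): size=3
7. dequeue(): size=2
8. enqueue(11): size=3
9. enqueue(52): size=4
10. enqueue(15): size=5
11. enqueue(15): size=5=cap → OVERFLOW (fail)
12. dequeue(): size=4
13. enqueue(81): size=5
14. enqueue(73): size=5=cap → OVERFLOW (fail)
15. dequeue(): size=4
16. enqueue(99): size=5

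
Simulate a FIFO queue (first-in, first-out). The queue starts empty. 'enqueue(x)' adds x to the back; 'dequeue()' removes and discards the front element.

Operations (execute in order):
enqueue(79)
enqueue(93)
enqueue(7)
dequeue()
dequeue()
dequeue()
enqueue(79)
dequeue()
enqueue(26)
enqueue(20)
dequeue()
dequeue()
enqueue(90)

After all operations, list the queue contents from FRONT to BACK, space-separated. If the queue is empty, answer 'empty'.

Answer: 90

Derivation:
enqueue(79): [79]
enqueue(93): [79, 93]
enqueue(7): [79, 93, 7]
dequeue(): [93, 7]
dequeue(): [7]
dequeue(): []
enqueue(79): [79]
dequeue(): []
enqueue(26): [26]
enqueue(20): [26, 20]
dequeue(): [20]
dequeue(): []
enqueue(90): [90]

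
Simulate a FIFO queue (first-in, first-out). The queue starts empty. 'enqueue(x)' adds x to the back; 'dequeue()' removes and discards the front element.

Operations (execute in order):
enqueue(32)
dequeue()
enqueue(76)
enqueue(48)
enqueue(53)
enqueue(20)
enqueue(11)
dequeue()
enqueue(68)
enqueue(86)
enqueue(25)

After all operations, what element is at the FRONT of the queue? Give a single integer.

enqueue(32): queue = [32]
dequeue(): queue = []
enqueue(76): queue = [76]
enqueue(48): queue = [76, 48]
enqueue(53): queue = [76, 48, 53]
enqueue(20): queue = [76, 48, 53, 20]
enqueue(11): queue = [76, 48, 53, 20, 11]
dequeue(): queue = [48, 53, 20, 11]
enqueue(68): queue = [48, 53, 20, 11, 68]
enqueue(86): queue = [48, 53, 20, 11, 68, 86]
enqueue(25): queue = [48, 53, 20, 11, 68, 86, 25]

Answer: 48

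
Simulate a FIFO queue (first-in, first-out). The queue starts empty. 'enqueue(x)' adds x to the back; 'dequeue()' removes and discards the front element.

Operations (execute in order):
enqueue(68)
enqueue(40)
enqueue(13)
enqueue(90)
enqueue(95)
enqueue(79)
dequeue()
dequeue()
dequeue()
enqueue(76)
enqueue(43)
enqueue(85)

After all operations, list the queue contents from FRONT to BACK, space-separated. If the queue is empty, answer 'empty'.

enqueue(68): [68]
enqueue(40): [68, 40]
enqueue(13): [68, 40, 13]
enqueue(90): [68, 40, 13, 90]
enqueue(95): [68, 40, 13, 90, 95]
enqueue(79): [68, 40, 13, 90, 95, 79]
dequeue(): [40, 13, 90, 95, 79]
dequeue(): [13, 90, 95, 79]
dequeue(): [90, 95, 79]
enqueue(76): [90, 95, 79, 76]
enqueue(43): [90, 95, 79, 76, 43]
enqueue(85): [90, 95, 79, 76, 43, 85]

Answer: 90 95 79 76 43 85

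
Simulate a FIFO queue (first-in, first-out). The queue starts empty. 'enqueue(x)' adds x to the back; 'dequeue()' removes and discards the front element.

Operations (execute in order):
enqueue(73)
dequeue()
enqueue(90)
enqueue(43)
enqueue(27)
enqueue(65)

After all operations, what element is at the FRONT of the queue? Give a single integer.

enqueue(73): queue = [73]
dequeue(): queue = []
enqueue(90): queue = [90]
enqueue(43): queue = [90, 43]
enqueue(27): queue = [90, 43, 27]
enqueue(65): queue = [90, 43, 27, 65]

Answer: 90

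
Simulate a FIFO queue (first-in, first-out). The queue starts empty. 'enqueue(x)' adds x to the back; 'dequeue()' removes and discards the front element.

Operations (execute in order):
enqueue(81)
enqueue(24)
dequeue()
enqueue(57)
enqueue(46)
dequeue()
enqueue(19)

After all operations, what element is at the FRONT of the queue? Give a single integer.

enqueue(81): queue = [81]
enqueue(24): queue = [81, 24]
dequeue(): queue = [24]
enqueue(57): queue = [24, 57]
enqueue(46): queue = [24, 57, 46]
dequeue(): queue = [57, 46]
enqueue(19): queue = [57, 46, 19]

Answer: 57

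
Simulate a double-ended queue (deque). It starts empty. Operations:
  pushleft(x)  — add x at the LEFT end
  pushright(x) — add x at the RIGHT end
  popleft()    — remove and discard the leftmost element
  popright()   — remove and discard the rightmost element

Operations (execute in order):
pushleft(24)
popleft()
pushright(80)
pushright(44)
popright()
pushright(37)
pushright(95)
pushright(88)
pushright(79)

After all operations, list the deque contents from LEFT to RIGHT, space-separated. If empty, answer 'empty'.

pushleft(24): [24]
popleft(): []
pushright(80): [80]
pushright(44): [80, 44]
popright(): [80]
pushright(37): [80, 37]
pushright(95): [80, 37, 95]
pushright(88): [80, 37, 95, 88]
pushright(79): [80, 37, 95, 88, 79]

Answer: 80 37 95 88 79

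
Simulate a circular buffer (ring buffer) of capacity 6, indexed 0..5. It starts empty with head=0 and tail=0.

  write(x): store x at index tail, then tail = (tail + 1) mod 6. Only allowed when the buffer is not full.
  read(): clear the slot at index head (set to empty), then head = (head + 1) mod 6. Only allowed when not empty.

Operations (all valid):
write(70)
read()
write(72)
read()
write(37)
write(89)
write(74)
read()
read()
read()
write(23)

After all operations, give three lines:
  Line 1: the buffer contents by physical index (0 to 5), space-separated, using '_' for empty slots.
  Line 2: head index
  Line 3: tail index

write(70): buf=[70 _ _ _ _ _], head=0, tail=1, size=1
read(): buf=[_ _ _ _ _ _], head=1, tail=1, size=0
write(72): buf=[_ 72 _ _ _ _], head=1, tail=2, size=1
read(): buf=[_ _ _ _ _ _], head=2, tail=2, size=0
write(37): buf=[_ _ 37 _ _ _], head=2, tail=3, size=1
write(89): buf=[_ _ 37 89 _ _], head=2, tail=4, size=2
write(74): buf=[_ _ 37 89 74 _], head=2, tail=5, size=3
read(): buf=[_ _ _ 89 74 _], head=3, tail=5, size=2
read(): buf=[_ _ _ _ 74 _], head=4, tail=5, size=1
read(): buf=[_ _ _ _ _ _], head=5, tail=5, size=0
write(23): buf=[_ _ _ _ _ 23], head=5, tail=0, size=1

Answer: _ _ _ _ _ 23
5
0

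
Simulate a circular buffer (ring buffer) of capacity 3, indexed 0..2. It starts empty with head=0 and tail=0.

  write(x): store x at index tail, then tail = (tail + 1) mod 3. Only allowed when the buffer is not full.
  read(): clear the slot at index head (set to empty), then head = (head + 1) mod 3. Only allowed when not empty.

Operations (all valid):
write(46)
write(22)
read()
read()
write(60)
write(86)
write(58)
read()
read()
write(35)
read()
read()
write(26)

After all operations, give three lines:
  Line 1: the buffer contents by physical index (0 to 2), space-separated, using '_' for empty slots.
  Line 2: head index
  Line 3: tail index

write(46): buf=[46 _ _], head=0, tail=1, size=1
write(22): buf=[46 22 _], head=0, tail=2, size=2
read(): buf=[_ 22 _], head=1, tail=2, size=1
read(): buf=[_ _ _], head=2, tail=2, size=0
write(60): buf=[_ _ 60], head=2, tail=0, size=1
write(86): buf=[86 _ 60], head=2, tail=1, size=2
write(58): buf=[86 58 60], head=2, tail=2, size=3
read(): buf=[86 58 _], head=0, tail=2, size=2
read(): buf=[_ 58 _], head=1, tail=2, size=1
write(35): buf=[_ 58 35], head=1, tail=0, size=2
read(): buf=[_ _ 35], head=2, tail=0, size=1
read(): buf=[_ _ _], head=0, tail=0, size=0
write(26): buf=[26 _ _], head=0, tail=1, size=1

Answer: 26 _ _
0
1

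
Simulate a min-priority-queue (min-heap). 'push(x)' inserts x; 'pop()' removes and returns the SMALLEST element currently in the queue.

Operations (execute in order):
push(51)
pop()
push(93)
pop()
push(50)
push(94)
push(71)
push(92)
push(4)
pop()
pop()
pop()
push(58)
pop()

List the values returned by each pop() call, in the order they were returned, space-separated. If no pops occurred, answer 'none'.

push(51): heap contents = [51]
pop() → 51: heap contents = []
push(93): heap contents = [93]
pop() → 93: heap contents = []
push(50): heap contents = [50]
push(94): heap contents = [50, 94]
push(71): heap contents = [50, 71, 94]
push(92): heap contents = [50, 71, 92, 94]
push(4): heap contents = [4, 50, 71, 92, 94]
pop() → 4: heap contents = [50, 71, 92, 94]
pop() → 50: heap contents = [71, 92, 94]
pop() → 71: heap contents = [92, 94]
push(58): heap contents = [58, 92, 94]
pop() → 58: heap contents = [92, 94]

Answer: 51 93 4 50 71 58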